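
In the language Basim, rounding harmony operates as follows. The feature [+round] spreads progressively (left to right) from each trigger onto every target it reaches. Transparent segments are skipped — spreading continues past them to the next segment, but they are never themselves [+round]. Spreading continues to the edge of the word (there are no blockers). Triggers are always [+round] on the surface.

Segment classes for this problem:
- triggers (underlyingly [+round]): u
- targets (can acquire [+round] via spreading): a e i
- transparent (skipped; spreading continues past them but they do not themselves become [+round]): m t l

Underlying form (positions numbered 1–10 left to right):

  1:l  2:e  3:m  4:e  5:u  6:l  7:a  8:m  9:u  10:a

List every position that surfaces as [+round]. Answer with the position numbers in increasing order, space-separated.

From /u/ at 5 rightward: 6 /l/ transparent; 7 /a/ → [+round]; 8 /m/ transparent; 9 /u/ is itself a trigger — this domain ends here.
From /u/ at 9 rightward: 10 /a/ → [+round]; word edge.
Targets with no active source: positions 2 4 stay [-round].

5 7 9 10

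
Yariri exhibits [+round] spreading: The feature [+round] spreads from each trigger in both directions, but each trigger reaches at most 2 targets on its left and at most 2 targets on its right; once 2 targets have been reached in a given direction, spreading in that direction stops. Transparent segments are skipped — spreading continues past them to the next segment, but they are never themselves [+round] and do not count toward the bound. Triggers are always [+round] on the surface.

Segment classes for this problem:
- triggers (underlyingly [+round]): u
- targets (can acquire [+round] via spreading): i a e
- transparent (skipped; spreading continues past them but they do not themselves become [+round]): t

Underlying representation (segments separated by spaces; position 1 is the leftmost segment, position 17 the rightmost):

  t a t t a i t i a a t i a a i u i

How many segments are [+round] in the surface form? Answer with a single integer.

From /u/ at 16 rightward: 17 /i/ → [+round]; word edge.
From /u/ at 16 leftward: 15 /i/ → [+round]; 14 /a/ → [+round]; bound reached.
Targets with no active source: positions 2 5 6 8 9 10 12 13 stay [-round].
[+round] positions on the surface: 14 15 16 17.

4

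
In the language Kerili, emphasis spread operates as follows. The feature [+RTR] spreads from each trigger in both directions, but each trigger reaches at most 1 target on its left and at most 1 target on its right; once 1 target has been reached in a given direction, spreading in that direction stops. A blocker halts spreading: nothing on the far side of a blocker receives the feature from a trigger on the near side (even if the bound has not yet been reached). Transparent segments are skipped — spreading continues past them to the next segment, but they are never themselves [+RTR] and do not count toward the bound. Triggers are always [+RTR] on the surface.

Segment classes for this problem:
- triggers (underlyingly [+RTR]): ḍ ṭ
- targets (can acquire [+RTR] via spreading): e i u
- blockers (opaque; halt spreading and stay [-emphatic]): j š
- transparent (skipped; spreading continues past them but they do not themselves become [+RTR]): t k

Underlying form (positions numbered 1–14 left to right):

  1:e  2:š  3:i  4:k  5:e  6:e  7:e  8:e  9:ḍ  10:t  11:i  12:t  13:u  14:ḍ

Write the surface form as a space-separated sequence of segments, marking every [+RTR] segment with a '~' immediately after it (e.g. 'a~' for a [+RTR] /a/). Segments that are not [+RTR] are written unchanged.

e š i k e e e e~ ḍ~ t i~ t u~ ḍ~

From /ḍ/ at 9 rightward: 10 /t/ transparent; 11 /i/ → [+RTR]; bound reached.
From /ḍ/ at 9 leftward: 8 /e/ → [+RTR]; bound reached.
From /ḍ/ at 14 rightward: word edge.
From /ḍ/ at 14 leftward: 13 /u/ → [+RTR]; bound reached.
Targets with no active source: positions 1 3 5 6 7 stay [-emphatic].
[+RTR] positions on the surface: 8 9 11 13 14.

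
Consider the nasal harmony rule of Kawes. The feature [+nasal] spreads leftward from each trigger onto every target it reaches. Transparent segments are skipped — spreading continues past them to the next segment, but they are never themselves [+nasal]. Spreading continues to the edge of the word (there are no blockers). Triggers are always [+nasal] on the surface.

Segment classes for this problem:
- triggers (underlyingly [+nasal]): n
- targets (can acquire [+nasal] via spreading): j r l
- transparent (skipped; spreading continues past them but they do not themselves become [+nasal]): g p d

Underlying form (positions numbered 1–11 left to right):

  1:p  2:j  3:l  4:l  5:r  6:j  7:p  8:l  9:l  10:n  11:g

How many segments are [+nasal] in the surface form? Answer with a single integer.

8

From /n/ at 10 leftward: 9 /l/ → [+nasal]; 8 /l/ → [+nasal]; 7 /p/ transparent; 6 /j/ → [+nasal]; 5 /r/ → [+nasal]; 4 /l/ → [+nasal]; 3 /l/ → [+nasal]; 2 /j/ → [+nasal]; 1 /p/ transparent; word edge.
[+nasal] positions on the surface: 2 3 4 5 6 8 9 10.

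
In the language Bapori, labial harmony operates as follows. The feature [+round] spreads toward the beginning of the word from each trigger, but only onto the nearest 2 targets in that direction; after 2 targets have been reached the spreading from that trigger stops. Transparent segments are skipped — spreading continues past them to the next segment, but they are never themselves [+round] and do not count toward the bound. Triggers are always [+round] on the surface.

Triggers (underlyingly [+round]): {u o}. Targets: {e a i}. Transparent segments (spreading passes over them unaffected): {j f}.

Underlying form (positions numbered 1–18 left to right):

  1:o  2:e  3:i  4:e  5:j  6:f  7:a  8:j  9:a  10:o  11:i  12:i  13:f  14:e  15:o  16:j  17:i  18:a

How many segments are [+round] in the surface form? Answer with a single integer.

From /o/ at 1 leftward: word edge.
From /o/ at 10 leftward: 9 /a/ → [+round]; 8 /j/ transparent; 7 /a/ → [+round]; bound reached.
From /o/ at 15 leftward: 14 /e/ → [+round]; 13 /f/ transparent; 12 /i/ → [+round]; bound reached.
Targets with no active source: positions 2 3 4 11 17 18 stay [-round].
[+round] positions on the surface: 1 7 9 10 12 14 15.

7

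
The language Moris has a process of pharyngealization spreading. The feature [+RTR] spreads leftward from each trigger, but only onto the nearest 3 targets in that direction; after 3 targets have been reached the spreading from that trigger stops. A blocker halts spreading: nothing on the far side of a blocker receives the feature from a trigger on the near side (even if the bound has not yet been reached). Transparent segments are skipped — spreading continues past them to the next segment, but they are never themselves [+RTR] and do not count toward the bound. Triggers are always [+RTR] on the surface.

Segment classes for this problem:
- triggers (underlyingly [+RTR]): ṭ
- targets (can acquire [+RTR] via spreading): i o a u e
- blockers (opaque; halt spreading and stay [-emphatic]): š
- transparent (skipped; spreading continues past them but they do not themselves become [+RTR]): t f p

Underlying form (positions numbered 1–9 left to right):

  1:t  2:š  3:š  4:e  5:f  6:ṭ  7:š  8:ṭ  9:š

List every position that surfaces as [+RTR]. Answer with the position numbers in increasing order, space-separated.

From /ṭ/ at 6 leftward: 5 /f/ transparent; 4 /e/ → [+RTR]; 3 /š/ blocks.
From /ṭ/ at 8 leftward: 7 /š/ blocks.

4 6 8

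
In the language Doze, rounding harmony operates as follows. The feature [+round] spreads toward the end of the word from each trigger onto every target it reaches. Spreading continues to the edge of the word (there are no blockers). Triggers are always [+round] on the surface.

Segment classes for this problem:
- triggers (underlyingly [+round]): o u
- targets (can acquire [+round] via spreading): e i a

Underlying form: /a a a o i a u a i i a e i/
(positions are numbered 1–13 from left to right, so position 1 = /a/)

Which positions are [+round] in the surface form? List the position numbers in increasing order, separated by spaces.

4 5 6 7 8 9 10 11 12 13

From /o/ at 4 rightward: 5 /i/ → [+round]; 6 /a/ → [+round]; 7 /u/ is itself a trigger — this domain ends here.
From /u/ at 7 rightward: 8 /a/ → [+round]; 9 /i/ → [+round]; 10 /i/ → [+round]; 11 /a/ → [+round]; 12 /e/ → [+round]; 13 /i/ → [+round]; word edge.
Targets with no active source: positions 1 2 3 stay [-round].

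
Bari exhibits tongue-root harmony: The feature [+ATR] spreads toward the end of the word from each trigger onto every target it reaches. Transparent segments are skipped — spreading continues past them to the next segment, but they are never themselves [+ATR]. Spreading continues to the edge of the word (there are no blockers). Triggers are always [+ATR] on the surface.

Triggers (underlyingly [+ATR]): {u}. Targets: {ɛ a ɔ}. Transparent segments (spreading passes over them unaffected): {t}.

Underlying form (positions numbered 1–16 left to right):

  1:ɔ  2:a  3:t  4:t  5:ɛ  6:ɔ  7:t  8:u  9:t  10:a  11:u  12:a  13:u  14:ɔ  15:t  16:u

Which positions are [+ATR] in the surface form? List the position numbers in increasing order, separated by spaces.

From /u/ at 8 rightward: 9 /t/ transparent; 10 /a/ → [+ATR]; 11 /u/ is itself a trigger — this domain ends here.
From /u/ at 11 rightward: 12 /a/ → [+ATR]; 13 /u/ is itself a trigger — this domain ends here.
From /u/ at 13 rightward: 14 /ɔ/ → [+ATR]; 15 /t/ transparent; 16 /u/ is itself a trigger — this domain ends here.
From /u/ at 16 rightward: word edge.
Targets with no active source: positions 1 2 5 6 stay [-ATR].

8 10 11 12 13 14 16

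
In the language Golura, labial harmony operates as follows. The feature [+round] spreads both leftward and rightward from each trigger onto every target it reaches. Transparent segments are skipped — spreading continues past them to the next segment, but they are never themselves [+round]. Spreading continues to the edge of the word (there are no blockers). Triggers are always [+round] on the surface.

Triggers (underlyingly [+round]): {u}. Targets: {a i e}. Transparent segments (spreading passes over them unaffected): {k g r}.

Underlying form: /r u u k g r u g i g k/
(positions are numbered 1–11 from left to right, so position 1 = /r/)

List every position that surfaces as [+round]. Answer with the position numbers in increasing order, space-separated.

From /u/ at 2 rightward: 3 /u/ is itself a trigger — this domain ends here.
From /u/ at 2 leftward: 1 /r/ transparent; word edge.
From /u/ at 3 rightward: 4 /k/ transparent; 5 /g/ transparent; 6 /r/ transparent; 7 /u/ is itself a trigger — this domain ends here.
From /u/ at 3 leftward: 2 /u/ is itself a trigger — this domain ends here.
From /u/ at 7 rightward: 8 /g/ transparent; 9 /i/ → [+round]; 10 /g/ transparent; 11 /k/ transparent; word edge.
From /u/ at 7 leftward: 6 /r/ transparent; 5 /g/ transparent; 4 /k/ transparent; 3 /u/ is itself a trigger — this domain ends here.

2 3 7 9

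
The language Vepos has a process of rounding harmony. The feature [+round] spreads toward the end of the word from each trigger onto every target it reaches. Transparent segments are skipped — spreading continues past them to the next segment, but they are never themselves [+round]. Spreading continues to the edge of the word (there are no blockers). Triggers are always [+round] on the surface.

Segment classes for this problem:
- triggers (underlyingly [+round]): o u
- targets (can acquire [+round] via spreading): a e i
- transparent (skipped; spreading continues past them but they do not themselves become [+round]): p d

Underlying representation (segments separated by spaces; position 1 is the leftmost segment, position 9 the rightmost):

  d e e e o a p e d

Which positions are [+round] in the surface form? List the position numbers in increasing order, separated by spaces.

From /o/ at 5 rightward: 6 /a/ → [+round]; 7 /p/ transparent; 8 /e/ → [+round]; 9 /d/ transparent; word edge.
Targets with no active source: positions 2 3 4 stay [-round].

5 6 8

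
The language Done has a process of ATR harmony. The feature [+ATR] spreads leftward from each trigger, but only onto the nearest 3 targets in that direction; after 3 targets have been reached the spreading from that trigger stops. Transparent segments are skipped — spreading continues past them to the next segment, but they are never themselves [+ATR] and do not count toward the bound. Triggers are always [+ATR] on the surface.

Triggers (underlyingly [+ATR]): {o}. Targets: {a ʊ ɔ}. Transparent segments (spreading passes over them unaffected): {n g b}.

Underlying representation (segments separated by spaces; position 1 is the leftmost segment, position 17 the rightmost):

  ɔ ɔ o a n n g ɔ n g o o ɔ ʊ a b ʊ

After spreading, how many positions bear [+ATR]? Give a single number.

From /o/ at 3 leftward: 2 /ɔ/ → [+ATR]; 1 /ɔ/ → [+ATR]; word edge.
From /o/ at 11 leftward: 10 /g/ transparent; 9 /n/ transparent; 8 /ɔ/ → [+ATR]; 7 /g/ transparent; 6 /n/ transparent; 5 /n/ transparent; 4 /a/ → [+ATR]; 3 /o/ is itself a trigger — this domain ends here.
From /o/ at 12 leftward: 11 /o/ is itself a trigger — this domain ends here.
Targets with no active source: positions 13 14 15 17 stay [-ATR].
[+ATR] positions on the surface: 1 2 3 4 8 11 12.

7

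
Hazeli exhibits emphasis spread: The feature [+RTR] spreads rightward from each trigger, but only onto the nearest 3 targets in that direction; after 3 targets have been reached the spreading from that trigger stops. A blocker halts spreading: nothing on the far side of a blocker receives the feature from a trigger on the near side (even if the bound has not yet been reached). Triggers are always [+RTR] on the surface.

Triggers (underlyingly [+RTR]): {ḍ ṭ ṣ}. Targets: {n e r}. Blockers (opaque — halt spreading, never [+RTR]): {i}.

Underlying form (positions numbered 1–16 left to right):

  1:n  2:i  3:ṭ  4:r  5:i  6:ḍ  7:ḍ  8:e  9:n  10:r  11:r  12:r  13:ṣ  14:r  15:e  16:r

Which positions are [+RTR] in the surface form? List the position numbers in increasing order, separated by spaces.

From /ṭ/ at 3 rightward: 4 /r/ → [+RTR]; 5 /i/ blocks.
From /ḍ/ at 6 rightward: 7 /ḍ/ is itself a trigger — this domain ends here.
From /ḍ/ at 7 rightward: 8 /e/ → [+RTR]; 9 /n/ → [+RTR]; 10 /r/ → [+RTR]; bound reached.
From /ṣ/ at 13 rightward: 14 /r/ → [+RTR]; 15 /e/ → [+RTR]; 16 /r/ → [+RTR]; bound reached.
Targets with no active source: positions 1 11 12 stay [-emphatic].

3 4 6 7 8 9 10 13 14 15 16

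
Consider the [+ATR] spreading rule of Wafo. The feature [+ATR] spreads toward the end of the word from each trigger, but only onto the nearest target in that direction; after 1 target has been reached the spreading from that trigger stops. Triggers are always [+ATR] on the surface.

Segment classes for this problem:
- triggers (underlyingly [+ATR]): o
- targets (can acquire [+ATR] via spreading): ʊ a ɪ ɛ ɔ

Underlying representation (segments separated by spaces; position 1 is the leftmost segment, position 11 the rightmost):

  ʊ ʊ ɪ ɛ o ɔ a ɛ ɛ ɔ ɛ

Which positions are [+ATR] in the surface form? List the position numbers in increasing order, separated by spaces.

5 6

From /o/ at 5 rightward: 6 /ɔ/ → [+ATR]; bound reached.
Targets with no active source: positions 1 2 3 4 7 8 9 10 11 stay [-ATR].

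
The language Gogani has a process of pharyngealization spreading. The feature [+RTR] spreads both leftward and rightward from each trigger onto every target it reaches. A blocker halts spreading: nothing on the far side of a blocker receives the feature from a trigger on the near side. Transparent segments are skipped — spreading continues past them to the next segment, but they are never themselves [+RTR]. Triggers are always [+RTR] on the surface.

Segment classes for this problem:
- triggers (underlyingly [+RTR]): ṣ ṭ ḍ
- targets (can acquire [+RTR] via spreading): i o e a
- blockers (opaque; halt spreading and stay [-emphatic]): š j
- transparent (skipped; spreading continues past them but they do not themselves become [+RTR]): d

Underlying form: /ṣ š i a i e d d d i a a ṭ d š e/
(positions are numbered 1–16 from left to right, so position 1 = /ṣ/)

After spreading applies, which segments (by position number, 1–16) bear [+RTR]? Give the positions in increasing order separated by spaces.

1 3 4 5 6 10 11 12 13

From /ṣ/ at 1 rightward: 2 /š/ blocks.
From /ṣ/ at 1 leftward: word edge.
From /ṭ/ at 13 rightward: 14 /d/ transparent; 15 /š/ blocks.
From /ṭ/ at 13 leftward: 12 /a/ → [+RTR]; 11 /a/ → [+RTR]; 10 /i/ → [+RTR]; 9 /d/ transparent; 8 /d/ transparent; 7 /d/ transparent; 6 /e/ → [+RTR]; 5 /i/ → [+RTR]; 4 /a/ → [+RTR]; 3 /i/ → [+RTR]; 2 /š/ blocks.
Target with no active source: position 16 stays [-emphatic].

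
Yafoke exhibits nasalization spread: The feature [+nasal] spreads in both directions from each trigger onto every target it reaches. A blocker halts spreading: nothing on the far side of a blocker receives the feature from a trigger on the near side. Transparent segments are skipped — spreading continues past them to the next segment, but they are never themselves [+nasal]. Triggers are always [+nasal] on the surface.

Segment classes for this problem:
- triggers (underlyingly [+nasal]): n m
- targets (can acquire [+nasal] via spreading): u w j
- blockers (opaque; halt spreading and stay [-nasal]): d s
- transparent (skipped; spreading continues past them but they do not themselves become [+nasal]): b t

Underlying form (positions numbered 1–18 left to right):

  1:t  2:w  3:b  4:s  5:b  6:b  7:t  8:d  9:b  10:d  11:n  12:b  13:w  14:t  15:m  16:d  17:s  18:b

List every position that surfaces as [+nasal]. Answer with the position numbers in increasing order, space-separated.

11 13 15

From /n/ at 11 rightward: 12 /b/ transparent; 13 /w/ → [+nasal]; 14 /t/ transparent; 15 /m/ is itself a trigger — this domain ends here.
From /n/ at 11 leftward: 10 /d/ blocks.
From /m/ at 15 rightward: 16 /d/ blocks.
From /m/ at 15 leftward: 14 /t/ transparent; 13 /w/ → [+nasal]; 12 /b/ transparent; 11 /n/ is itself a trigger — this domain ends here.
Target with no active source: position 2 stays [-nasal].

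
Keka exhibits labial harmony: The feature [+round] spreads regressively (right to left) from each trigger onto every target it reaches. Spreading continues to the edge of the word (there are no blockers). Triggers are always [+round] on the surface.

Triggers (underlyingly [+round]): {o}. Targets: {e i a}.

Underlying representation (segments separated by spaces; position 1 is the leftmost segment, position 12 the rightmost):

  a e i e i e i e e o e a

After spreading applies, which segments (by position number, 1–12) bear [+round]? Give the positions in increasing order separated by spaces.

From /o/ at 10 leftward: 9 /e/ → [+round]; 8 /e/ → [+round]; 7 /i/ → [+round]; 6 /e/ → [+round]; 5 /i/ → [+round]; 4 /e/ → [+round]; 3 /i/ → [+round]; 2 /e/ → [+round]; 1 /a/ → [+round]; word edge.
Targets with no active source: positions 11 12 stay [-round].

1 2 3 4 5 6 7 8 9 10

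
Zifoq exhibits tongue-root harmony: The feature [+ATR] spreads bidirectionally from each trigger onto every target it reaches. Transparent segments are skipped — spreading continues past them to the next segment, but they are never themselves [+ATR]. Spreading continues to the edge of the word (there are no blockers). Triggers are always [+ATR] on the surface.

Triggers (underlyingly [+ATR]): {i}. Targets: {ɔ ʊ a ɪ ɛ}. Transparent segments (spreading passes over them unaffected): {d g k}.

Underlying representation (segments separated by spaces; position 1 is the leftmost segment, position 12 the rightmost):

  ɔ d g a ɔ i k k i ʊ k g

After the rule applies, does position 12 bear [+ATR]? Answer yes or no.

no

From /i/ at 6 rightward: 7 /k/ transparent; 8 /k/ transparent; 9 /i/ is itself a trigger — this domain ends here.
From /i/ at 6 leftward: 5 /ɔ/ → [+ATR]; 4 /a/ → [+ATR]; 3 /g/ transparent; 2 /d/ transparent; 1 /ɔ/ → [+ATR]; word edge.
From /i/ at 9 rightward: 10 /ʊ/ → [+ATR]; 11 /k/ transparent; 12 /g/ transparent; word edge.
From /i/ at 9 leftward: 8 /k/ transparent; 7 /k/ transparent; 6 /i/ is itself a trigger — this domain ends here.
[+ATR] positions on the surface: 1 4 5 6 9 10.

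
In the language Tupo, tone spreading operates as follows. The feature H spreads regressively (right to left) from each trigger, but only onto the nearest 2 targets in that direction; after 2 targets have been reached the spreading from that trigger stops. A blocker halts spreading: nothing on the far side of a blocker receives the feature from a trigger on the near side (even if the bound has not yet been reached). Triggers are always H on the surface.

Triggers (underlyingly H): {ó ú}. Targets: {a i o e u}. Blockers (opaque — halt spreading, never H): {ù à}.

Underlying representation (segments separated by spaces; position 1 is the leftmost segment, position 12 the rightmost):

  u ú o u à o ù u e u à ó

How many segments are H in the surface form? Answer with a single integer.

3

From /ú/ at 2 leftward: 1 /u/ → H; word edge.
From /ó/ at 12 leftward: 11 /à/ blocks.
Targets with no active source: positions 3 4 6 8 9 10 stay [-high tone].
H positions on the surface: 1 2 12.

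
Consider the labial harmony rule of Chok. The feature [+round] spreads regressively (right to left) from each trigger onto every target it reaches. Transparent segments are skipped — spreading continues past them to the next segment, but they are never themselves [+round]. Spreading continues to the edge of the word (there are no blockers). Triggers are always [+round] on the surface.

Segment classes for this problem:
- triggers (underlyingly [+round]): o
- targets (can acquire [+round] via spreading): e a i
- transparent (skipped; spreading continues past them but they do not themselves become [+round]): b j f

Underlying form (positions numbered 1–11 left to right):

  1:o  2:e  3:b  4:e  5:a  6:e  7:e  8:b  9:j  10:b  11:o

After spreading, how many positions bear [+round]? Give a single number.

7

From /o/ at 1 leftward: word edge.
From /o/ at 11 leftward: 10 /b/ transparent; 9 /j/ transparent; 8 /b/ transparent; 7 /e/ → [+round]; 6 /e/ → [+round]; 5 /a/ → [+round]; 4 /e/ → [+round]; 3 /b/ transparent; 2 /e/ → [+round]; 1 /o/ is itself a trigger — this domain ends here.
[+round] positions on the surface: 1 2 4 5 6 7 11.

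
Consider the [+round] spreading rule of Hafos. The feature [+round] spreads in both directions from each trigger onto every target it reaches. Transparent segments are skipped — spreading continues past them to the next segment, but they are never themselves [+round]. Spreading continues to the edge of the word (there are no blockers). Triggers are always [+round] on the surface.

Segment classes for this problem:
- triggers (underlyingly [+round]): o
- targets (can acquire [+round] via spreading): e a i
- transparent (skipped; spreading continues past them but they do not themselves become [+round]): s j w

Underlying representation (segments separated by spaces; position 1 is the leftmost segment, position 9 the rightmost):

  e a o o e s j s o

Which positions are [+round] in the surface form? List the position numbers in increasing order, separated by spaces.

From /o/ at 3 rightward: 4 /o/ is itself a trigger — this domain ends here.
From /o/ at 3 leftward: 2 /a/ → [+round]; 1 /e/ → [+round]; word edge.
From /o/ at 4 rightward: 5 /e/ → [+round]; 6 /s/ transparent; 7 /j/ transparent; 8 /s/ transparent; 9 /o/ is itself a trigger — this domain ends here.
From /o/ at 4 leftward: 3 /o/ is itself a trigger — this domain ends here.
From /o/ at 9 rightward: word edge.
From /o/ at 9 leftward: 8 /s/ transparent; 7 /j/ transparent; 6 /s/ transparent; 5 /e/ → [+round]; 4 /o/ is itself a trigger — this domain ends here.

1 2 3 4 5 9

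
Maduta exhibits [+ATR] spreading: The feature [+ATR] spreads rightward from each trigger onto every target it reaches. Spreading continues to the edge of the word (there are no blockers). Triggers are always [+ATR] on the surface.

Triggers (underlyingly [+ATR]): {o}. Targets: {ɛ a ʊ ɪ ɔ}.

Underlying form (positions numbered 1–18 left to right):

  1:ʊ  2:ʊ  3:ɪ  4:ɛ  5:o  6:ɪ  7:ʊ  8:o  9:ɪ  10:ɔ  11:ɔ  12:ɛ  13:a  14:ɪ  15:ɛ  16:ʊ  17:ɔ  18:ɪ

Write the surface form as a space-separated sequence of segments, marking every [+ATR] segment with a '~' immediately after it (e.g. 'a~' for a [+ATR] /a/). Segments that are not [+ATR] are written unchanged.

ʊ ʊ ɪ ɛ o~ ɪ~ ʊ~ o~ ɪ~ ɔ~ ɔ~ ɛ~ a~ ɪ~ ɛ~ ʊ~ ɔ~ ɪ~

From /o/ at 5 rightward: 6 /ɪ/ → [+ATR]; 7 /ʊ/ → [+ATR]; 8 /o/ is itself a trigger — this domain ends here.
From /o/ at 8 rightward: 9 /ɪ/ → [+ATR]; 10 /ɔ/ → [+ATR]; 11 /ɔ/ → [+ATR]; 12 /ɛ/ → [+ATR]; 13 /a/ → [+ATR]; 14 /ɪ/ → [+ATR]; 15 /ɛ/ → [+ATR]; 16 /ʊ/ → [+ATR]; 17 /ɔ/ → [+ATR]; 18 /ɪ/ → [+ATR]; word edge.
Targets with no active source: positions 1 2 3 4 stay [-ATR].
[+ATR] positions on the surface: 5 6 7 8 9 10 11 12 13 14 15 16 17 18.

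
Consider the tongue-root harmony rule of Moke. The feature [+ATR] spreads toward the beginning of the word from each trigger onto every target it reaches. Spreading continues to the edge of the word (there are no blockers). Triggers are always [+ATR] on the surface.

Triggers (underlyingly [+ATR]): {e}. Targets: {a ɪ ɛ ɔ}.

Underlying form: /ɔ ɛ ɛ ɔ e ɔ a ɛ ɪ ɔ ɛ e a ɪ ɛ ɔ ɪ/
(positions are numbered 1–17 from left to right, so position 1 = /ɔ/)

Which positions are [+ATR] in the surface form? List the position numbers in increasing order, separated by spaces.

From /e/ at 5 leftward: 4 /ɔ/ → [+ATR]; 3 /ɛ/ → [+ATR]; 2 /ɛ/ → [+ATR]; 1 /ɔ/ → [+ATR]; word edge.
From /e/ at 12 leftward: 11 /ɛ/ → [+ATR]; 10 /ɔ/ → [+ATR]; 9 /ɪ/ → [+ATR]; 8 /ɛ/ → [+ATR]; 7 /a/ → [+ATR]; 6 /ɔ/ → [+ATR]; 5 /e/ is itself a trigger — this domain ends here.
Targets with no active source: positions 13 14 15 16 17 stay [-ATR].

1 2 3 4 5 6 7 8 9 10 11 12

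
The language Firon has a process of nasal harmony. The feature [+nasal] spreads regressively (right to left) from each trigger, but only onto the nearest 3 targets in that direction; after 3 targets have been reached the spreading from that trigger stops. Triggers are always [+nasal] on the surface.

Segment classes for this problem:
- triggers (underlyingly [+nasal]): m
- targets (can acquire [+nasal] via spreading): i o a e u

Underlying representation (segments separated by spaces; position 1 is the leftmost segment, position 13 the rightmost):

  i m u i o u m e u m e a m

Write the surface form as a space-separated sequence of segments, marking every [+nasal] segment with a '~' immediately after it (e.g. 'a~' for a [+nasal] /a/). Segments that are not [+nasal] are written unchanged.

i~ m~ u i~ o~ u~ m~ e~ u~ m~ e~ a~ m~

From /m/ at 2 leftward: 1 /i/ → [+nasal]; word edge.
From /m/ at 7 leftward: 6 /u/ → [+nasal]; 5 /o/ → [+nasal]; 4 /i/ → [+nasal]; bound reached.
From /m/ at 10 leftward: 9 /u/ → [+nasal]; 8 /e/ → [+nasal]; 7 /m/ is itself a trigger — this domain ends here.
From /m/ at 13 leftward: 12 /a/ → [+nasal]; 11 /e/ → [+nasal]; 10 /m/ is itself a trigger — this domain ends here.
Target with no active source: position 3 stays [-nasal].
[+nasal] positions on the surface: 1 2 4 5 6 7 8 9 10 11 12 13.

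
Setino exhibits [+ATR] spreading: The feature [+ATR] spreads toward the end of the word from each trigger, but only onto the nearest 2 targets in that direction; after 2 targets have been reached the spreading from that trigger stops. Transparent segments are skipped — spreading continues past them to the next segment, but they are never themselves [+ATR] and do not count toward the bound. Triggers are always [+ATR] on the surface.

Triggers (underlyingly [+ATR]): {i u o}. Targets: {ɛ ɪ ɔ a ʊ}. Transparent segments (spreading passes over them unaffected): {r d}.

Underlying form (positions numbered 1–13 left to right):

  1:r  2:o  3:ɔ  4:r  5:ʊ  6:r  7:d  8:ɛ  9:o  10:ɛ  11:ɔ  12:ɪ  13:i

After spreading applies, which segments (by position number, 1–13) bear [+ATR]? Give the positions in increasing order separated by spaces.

From /o/ at 2 rightward: 3 /ɔ/ → [+ATR]; 4 /r/ transparent; 5 /ʊ/ → [+ATR]; bound reached.
From /o/ at 9 rightward: 10 /ɛ/ → [+ATR]; 11 /ɔ/ → [+ATR]; bound reached.
From /i/ at 13 rightward: word edge.
Targets with no active source: positions 8 12 stay [-ATR].

2 3 5 9 10 11 13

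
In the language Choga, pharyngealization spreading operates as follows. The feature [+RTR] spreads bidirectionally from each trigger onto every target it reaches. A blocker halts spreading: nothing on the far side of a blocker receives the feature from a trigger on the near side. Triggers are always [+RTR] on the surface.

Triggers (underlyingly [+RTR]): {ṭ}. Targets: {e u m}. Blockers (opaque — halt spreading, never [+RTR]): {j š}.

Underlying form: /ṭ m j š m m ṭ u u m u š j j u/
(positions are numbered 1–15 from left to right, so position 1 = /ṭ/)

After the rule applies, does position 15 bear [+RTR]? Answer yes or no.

From /ṭ/ at 1 rightward: 2 /m/ → [+RTR]; 3 /j/ blocks.
From /ṭ/ at 1 leftward: word edge.
From /ṭ/ at 7 rightward: 8 /u/ → [+RTR]; 9 /u/ → [+RTR]; 10 /m/ → [+RTR]; 11 /u/ → [+RTR]; 12 /š/ blocks.
From /ṭ/ at 7 leftward: 6 /m/ → [+RTR]; 5 /m/ → [+RTR]; 4 /š/ blocks.
Target with no active source: position 15 stays [-emphatic].
[+RTR] positions on the surface: 1 2 5 6 7 8 9 10 11.

no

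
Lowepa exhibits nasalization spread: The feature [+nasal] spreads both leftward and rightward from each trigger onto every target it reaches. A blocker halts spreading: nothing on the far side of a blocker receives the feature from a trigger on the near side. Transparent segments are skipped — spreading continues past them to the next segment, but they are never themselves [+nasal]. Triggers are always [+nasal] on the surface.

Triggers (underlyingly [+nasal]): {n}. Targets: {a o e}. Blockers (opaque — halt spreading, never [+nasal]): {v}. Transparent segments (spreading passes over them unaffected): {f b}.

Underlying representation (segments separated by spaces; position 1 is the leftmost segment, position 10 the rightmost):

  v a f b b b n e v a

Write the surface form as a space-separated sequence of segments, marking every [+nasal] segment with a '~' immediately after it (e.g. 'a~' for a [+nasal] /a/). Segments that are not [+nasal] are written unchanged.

v a~ f b b b n~ e~ v a

From /n/ at 7 rightward: 8 /e/ → [+nasal]; 9 /v/ blocks.
From /n/ at 7 leftward: 6 /b/ transparent; 5 /b/ transparent; 4 /b/ transparent; 3 /f/ transparent; 2 /a/ → [+nasal]; 1 /v/ blocks.
Target with no active source: position 10 stays [-nasal].
[+nasal] positions on the surface: 2 7 8.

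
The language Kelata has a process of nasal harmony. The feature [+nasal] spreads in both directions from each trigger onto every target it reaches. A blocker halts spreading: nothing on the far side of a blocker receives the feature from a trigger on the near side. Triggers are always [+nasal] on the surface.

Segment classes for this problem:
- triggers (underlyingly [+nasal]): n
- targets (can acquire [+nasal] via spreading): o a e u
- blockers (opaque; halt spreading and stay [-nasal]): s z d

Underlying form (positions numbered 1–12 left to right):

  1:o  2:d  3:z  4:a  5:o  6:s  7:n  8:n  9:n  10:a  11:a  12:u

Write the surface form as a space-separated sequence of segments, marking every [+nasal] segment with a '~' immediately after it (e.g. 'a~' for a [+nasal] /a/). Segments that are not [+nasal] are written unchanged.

From /n/ at 7 rightward: 8 /n/ is itself a trigger — this domain ends here.
From /n/ at 7 leftward: 6 /s/ blocks.
From /n/ at 8 rightward: 9 /n/ is itself a trigger — this domain ends here.
From /n/ at 8 leftward: 7 /n/ is itself a trigger — this domain ends here.
From /n/ at 9 rightward: 10 /a/ → [+nasal]; 11 /a/ → [+nasal]; 12 /u/ → [+nasal]; word edge.
From /n/ at 9 leftward: 8 /n/ is itself a trigger — this domain ends here.
Targets with no active source: positions 1 4 5 stay [-nasal].
[+nasal] positions on the surface: 7 8 9 10 11 12.

o d z a o s n~ n~ n~ a~ a~ u~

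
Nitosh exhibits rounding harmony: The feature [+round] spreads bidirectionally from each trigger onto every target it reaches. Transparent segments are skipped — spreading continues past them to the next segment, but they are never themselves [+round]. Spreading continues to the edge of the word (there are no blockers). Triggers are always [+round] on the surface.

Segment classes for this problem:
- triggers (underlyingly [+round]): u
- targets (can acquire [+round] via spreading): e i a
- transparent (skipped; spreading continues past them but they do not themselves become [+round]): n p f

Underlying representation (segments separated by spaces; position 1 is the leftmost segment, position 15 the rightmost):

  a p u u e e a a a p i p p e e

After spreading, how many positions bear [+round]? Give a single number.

From /u/ at 3 rightward: 4 /u/ is itself a trigger — this domain ends here.
From /u/ at 3 leftward: 2 /p/ transparent; 1 /a/ → [+round]; word edge.
From /u/ at 4 rightward: 5 /e/ → [+round]; 6 /e/ → [+round]; 7 /a/ → [+round]; 8 /a/ → [+round]; 9 /a/ → [+round]; 10 /p/ transparent; 11 /i/ → [+round]; 12 /p/ transparent; 13 /p/ transparent; 14 /e/ → [+round]; 15 /e/ → [+round]; word edge.
From /u/ at 4 leftward: 3 /u/ is itself a trigger — this domain ends here.
[+round] positions on the surface: 1 3 4 5 6 7 8 9 11 14 15.

11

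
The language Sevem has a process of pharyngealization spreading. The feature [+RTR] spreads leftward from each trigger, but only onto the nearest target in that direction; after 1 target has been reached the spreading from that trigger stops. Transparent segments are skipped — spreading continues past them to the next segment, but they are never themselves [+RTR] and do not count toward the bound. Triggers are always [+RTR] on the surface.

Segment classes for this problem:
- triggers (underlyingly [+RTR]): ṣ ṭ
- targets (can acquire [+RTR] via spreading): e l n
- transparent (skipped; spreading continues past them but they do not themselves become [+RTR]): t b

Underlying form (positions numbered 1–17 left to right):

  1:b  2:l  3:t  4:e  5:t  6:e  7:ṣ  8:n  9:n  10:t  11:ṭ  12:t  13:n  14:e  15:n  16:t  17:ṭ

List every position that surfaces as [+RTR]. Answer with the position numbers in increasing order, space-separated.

From /ṣ/ at 7 leftward: 6 /e/ → [+RTR]; bound reached.
From /ṭ/ at 11 leftward: 10 /t/ transparent; 9 /n/ → [+RTR]; bound reached.
From /ṭ/ at 17 leftward: 16 /t/ transparent; 15 /n/ → [+RTR]; bound reached.
Targets with no active source: positions 2 4 8 13 14 stay [-emphatic].

6 7 9 11 15 17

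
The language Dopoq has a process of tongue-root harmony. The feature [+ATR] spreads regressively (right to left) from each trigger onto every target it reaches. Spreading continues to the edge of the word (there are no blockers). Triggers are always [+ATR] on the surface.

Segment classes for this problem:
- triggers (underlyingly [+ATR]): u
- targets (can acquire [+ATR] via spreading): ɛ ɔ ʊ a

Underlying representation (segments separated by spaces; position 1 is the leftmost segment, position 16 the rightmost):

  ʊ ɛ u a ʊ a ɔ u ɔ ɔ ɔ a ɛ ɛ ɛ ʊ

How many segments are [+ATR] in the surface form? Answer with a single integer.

From /u/ at 3 leftward: 2 /ɛ/ → [+ATR]; 1 /ʊ/ → [+ATR]; word edge.
From /u/ at 8 leftward: 7 /ɔ/ → [+ATR]; 6 /a/ → [+ATR]; 5 /ʊ/ → [+ATR]; 4 /a/ → [+ATR]; 3 /u/ is itself a trigger — this domain ends here.
Targets with no active source: positions 9 10 11 12 13 14 15 16 stay [-ATR].
[+ATR] positions on the surface: 1 2 3 4 5 6 7 8.

8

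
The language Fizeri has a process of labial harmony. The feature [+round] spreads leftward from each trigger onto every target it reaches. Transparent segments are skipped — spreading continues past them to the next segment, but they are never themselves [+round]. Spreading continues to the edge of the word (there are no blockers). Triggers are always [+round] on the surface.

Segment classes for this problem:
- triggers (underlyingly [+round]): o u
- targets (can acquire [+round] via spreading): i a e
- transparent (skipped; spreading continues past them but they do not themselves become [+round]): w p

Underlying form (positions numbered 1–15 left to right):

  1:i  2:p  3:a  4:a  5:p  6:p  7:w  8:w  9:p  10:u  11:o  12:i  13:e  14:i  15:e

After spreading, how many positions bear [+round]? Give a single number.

5

From /u/ at 10 leftward: 9 /p/ transparent; 8 /w/ transparent; 7 /w/ transparent; 6 /p/ transparent; 5 /p/ transparent; 4 /a/ → [+round]; 3 /a/ → [+round]; 2 /p/ transparent; 1 /i/ → [+round]; word edge.
From /o/ at 11 leftward: 10 /u/ is itself a trigger — this domain ends here.
Targets with no active source: positions 12 13 14 15 stay [-round].
[+round] positions on the surface: 1 3 4 10 11.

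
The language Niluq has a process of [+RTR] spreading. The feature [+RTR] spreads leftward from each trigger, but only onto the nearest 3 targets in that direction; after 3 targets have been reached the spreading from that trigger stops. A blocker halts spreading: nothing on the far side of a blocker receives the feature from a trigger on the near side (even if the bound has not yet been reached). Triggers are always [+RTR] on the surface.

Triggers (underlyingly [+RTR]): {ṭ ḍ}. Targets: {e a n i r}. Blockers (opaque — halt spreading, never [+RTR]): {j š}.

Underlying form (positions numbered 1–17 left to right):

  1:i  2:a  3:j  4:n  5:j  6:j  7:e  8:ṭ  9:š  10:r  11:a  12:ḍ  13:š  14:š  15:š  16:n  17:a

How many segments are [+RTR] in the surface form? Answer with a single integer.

5

From /ṭ/ at 8 leftward: 7 /e/ → [+RTR]; 6 /j/ blocks.
From /ḍ/ at 12 leftward: 11 /a/ → [+RTR]; 10 /r/ → [+RTR]; 9 /š/ blocks.
Targets with no active source: positions 1 2 4 16 17 stay [-emphatic].
[+RTR] positions on the surface: 7 8 10 11 12.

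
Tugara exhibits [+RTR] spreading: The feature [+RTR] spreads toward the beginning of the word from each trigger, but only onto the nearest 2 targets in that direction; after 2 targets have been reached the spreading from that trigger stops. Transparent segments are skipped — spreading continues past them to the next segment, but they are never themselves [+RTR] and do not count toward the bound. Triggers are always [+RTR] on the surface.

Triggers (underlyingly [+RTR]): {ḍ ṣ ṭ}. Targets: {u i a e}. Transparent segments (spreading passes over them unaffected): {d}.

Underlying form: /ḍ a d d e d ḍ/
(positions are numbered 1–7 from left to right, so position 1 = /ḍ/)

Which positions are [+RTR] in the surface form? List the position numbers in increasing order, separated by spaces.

From /ḍ/ at 1 leftward: word edge.
From /ḍ/ at 7 leftward: 6 /d/ transparent; 5 /e/ → [+RTR]; 4 /d/ transparent; 3 /d/ transparent; 2 /a/ → [+RTR]; bound reached.

1 2 5 7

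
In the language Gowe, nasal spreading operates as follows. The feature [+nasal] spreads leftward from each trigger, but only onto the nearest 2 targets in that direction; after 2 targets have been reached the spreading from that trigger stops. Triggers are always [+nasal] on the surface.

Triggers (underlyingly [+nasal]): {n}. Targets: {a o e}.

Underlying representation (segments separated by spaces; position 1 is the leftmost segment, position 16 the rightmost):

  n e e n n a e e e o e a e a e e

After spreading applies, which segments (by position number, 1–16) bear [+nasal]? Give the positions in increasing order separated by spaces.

From /n/ at 1 leftward: word edge.
From /n/ at 4 leftward: 3 /e/ → [+nasal]; 2 /e/ → [+nasal]; bound reached.
From /n/ at 5 leftward: 4 /n/ is itself a trigger — this domain ends here.
Targets with no active source: positions 6 7 8 9 10 11 12 13 14 15 16 stay [-nasal].

1 2 3 4 5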